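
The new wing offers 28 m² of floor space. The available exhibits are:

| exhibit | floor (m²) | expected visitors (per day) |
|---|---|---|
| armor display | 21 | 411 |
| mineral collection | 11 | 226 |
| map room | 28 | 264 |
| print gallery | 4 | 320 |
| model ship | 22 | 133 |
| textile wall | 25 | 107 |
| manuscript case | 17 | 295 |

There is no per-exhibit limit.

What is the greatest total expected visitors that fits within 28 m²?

7×print gallery uses 28 of the 28 m² and totals 2240.

2240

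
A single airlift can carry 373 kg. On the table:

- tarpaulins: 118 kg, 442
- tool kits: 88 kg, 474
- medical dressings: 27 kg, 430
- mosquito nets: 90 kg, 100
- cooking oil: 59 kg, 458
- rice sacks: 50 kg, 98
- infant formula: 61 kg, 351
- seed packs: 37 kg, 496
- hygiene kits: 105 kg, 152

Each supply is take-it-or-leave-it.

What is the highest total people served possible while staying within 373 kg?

2309

Ranking by ratio (people served/kg): medical dressings 15.93, seed packs 13.41, cooking oil 7.76, infant formula 5.75.
The ratio heuristic lands on tool kits + medical dressings + cooking oil + rice sacks + infant formula + seed packs (2307) but leaves 51 kg idle.
Replace rice sacks with mosquito nets: the trade gains 2 net, giving 2309 at 362 kg.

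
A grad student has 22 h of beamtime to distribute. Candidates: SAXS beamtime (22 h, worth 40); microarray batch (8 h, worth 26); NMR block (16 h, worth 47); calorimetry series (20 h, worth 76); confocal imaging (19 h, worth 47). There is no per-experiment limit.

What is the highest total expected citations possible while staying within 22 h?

76

The ratio ordering already packs tightly: calorimetry series, 20 h, 76.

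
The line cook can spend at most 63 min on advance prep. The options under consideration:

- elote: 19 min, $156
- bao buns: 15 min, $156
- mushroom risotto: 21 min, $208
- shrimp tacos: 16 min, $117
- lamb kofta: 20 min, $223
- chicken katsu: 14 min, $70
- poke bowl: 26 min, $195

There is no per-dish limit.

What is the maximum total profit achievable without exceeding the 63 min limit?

669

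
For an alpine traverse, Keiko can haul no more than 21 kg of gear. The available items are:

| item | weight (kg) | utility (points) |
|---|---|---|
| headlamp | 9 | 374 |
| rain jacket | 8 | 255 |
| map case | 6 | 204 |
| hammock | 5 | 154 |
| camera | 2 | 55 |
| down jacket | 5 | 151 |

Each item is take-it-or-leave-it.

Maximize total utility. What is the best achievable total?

734

Greedy by ratio would take headlamp + map case + hammock: 20 kg used, total 732.
The 6 kg tied up in map case is better spent on camera + down jacket — total rises to 734 (21 kg).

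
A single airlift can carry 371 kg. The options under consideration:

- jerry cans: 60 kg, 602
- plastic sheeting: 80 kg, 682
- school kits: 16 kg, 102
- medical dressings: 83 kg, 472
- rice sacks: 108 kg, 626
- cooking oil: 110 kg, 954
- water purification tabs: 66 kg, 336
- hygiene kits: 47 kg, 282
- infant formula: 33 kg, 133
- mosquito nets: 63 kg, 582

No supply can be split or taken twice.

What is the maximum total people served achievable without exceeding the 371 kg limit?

3102

Taking the top-ratio supplies first gives jerry cans + plastic sheeting + school kits + cooking oil + infant formula + mosquito nets for 3055 (362 kg).
Replace school kits and infant formula with hygiene kits: the trade gains 47 net, giving 3102 at 360 kg.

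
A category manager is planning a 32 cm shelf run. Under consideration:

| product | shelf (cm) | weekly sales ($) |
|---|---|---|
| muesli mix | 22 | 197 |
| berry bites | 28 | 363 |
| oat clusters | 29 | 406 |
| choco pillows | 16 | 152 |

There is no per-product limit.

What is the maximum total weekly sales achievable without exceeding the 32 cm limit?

Best packing: oat clusters — 29 cm, 406 total.
Every other selection either busts 32 cm or fails to beat 406.

406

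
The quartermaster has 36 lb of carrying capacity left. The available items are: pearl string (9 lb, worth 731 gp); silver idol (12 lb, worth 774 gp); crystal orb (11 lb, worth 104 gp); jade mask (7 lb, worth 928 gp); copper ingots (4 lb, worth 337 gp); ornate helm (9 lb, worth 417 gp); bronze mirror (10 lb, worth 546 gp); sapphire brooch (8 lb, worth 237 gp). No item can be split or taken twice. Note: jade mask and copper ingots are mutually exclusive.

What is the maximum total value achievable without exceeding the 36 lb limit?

2670

Ranking by ratio (value/lb): jade mask 132.57, copper ingots 84.25, pearl string 81.22, silver idol 64.50.
Pearl string + silver idol + jade mask + sapphire brooch uses 36 of the 36 lb and totals 2670.
Runner-up pearl string + jade mask + ornate helm + bronze mirror tops out at 2622.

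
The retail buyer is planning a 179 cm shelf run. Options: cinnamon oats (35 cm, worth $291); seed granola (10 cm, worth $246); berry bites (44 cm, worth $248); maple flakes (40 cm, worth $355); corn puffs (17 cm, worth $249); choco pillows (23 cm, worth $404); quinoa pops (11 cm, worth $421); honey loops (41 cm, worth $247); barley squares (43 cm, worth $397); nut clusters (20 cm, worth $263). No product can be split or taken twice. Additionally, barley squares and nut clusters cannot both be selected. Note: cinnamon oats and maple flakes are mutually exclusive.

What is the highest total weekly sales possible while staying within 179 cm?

2186

Best packing: seed granola + berry bites + maple flakes + corn puffs + choco pillows + quinoa pops + nut clusters — 165 cm, 2186 total.
Next best is seed granola + maple flakes + corn puffs + choco pillows + quinoa pops + honey loops + nut clusters at 2185 (162 cm) — short by 1.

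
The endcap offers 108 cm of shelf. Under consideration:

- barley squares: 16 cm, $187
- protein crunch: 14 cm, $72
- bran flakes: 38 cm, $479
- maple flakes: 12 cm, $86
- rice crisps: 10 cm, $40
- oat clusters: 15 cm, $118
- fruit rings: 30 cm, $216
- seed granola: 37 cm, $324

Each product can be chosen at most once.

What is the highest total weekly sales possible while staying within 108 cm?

Ranking by ratio (weekly sales/cm): bran flakes 12.61, barley squares 11.69, seed granola 8.76, oat clusters 7.87.
Taking barley squares + bran flakes + oat clusters + seed granola: 106 cm used, 1108 in weekly sales.

1108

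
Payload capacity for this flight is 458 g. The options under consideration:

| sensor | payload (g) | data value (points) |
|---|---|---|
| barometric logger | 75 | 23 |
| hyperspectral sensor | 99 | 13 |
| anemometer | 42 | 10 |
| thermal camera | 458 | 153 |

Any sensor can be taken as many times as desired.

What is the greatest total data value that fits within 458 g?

Ranking by ratio (data value/g): thermal camera 0.33, barometric logger 0.31, anemometer 0.24.
Taking thermal camera: 458 g used, 153 in data value.
Nothing else within 458 g beats 153.

153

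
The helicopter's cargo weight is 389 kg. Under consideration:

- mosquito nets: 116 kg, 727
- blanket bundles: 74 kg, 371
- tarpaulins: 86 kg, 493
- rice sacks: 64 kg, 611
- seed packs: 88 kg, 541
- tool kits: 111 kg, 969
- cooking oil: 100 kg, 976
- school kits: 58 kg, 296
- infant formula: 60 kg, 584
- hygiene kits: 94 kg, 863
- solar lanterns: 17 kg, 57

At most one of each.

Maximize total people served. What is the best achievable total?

3476

Density check — cooking oil 9.76, infant formula 9.73, rice sacks 9.55, hygiene kits 9.18 are the best per kg.
Filling by ratio: rice sacks + cooking oil + school kits + infant formula + hygiene kits for 3330, with 13 kg left unused.
Dropping school kits and infant formula frees 118 kg; slotting in tool kits + solar lanterns (128 kg) lifts the total to 3476 at 386 kg.
The closest alternative, tool kits + cooking oil + infant formula + hygiene kits + solar lanterns, reaches only 3449.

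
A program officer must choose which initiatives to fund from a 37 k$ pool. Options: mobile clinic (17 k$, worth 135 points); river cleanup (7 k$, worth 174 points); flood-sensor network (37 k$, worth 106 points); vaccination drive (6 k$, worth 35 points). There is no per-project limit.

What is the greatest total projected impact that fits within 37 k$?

870

Density check — river cleanup 24.86, mobile clinic 7.94, vaccination drive 5.83, flood-sensor network 2.86 are the best per k$.
5×river cleanup uses 35 of the 37 k$ and totals 870.
That's the maximum — no swap from here does better than 870.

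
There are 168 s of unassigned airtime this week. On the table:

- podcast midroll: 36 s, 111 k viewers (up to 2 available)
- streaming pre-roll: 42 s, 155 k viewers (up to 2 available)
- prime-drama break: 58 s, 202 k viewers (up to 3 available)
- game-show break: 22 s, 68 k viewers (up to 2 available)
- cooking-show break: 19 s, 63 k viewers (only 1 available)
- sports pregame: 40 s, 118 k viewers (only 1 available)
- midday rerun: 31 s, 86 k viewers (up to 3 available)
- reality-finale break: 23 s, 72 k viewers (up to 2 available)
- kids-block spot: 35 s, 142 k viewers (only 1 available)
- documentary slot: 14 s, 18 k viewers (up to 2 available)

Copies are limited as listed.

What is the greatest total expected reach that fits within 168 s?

Taking the top-ratio spots first gives 2×streaming pre-roll + cooking-show break + reality-finale break + kids-block spot for 587 (161 s).
The 19 s tied up in cooking-show break is better spent on reality-finale break — total rises to 596 (165 s).
That's the maximum — no swap from here does better than 596.

596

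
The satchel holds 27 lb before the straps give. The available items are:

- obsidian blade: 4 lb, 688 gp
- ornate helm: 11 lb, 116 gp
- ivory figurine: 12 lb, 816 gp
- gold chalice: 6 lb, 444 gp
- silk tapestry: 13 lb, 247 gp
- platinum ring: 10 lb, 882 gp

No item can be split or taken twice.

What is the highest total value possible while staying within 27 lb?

2386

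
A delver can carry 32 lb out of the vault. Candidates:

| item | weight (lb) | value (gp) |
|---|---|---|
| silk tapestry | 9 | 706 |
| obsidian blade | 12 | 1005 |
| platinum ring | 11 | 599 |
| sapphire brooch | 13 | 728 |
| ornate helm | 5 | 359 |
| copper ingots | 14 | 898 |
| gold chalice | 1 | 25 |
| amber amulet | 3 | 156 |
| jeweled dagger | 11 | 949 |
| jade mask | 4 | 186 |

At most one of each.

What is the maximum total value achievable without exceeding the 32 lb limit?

Ranking by ratio (value/lb): jeweled dagger 86.27, obsidian blade 83.75, silk tapestry 78.44, ornate helm 71.80.
Taking silk tapestry + obsidian blade + jeweled dagger: 32 lb used, 2660 in value.

2660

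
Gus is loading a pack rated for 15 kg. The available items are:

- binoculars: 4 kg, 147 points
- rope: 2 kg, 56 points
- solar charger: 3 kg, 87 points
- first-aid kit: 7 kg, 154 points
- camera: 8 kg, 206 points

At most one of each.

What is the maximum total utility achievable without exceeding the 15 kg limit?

440

Filling by ratio: binoculars + rope + solar charger for 290, with 6 kg left unused.
The 2 kg tied up in rope is better spent on camera — total rises to 440 (15 kg).
An exhaustive check of the 32 subsets confirms 440.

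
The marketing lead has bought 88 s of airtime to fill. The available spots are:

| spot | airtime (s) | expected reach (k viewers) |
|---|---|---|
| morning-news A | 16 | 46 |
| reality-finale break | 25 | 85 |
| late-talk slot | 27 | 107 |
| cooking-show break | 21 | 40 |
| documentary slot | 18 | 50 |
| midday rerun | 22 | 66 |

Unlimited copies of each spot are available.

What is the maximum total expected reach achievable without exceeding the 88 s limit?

The ratio ordering already packs tightly: 3×late-talk slot, 81 s, 321.

321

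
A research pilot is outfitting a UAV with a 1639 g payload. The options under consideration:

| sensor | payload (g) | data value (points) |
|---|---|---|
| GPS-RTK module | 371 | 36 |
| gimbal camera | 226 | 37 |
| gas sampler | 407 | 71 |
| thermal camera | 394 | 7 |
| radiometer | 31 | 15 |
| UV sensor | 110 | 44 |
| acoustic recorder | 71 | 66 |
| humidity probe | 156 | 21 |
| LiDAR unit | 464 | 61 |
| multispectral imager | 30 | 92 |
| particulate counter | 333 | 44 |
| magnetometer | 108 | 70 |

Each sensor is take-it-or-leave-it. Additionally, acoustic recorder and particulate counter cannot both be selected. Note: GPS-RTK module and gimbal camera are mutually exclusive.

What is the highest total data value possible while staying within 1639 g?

Ranking by ratio (data value/g): multispectral imager 3.07, acoustic recorder 0.93, magnetometer 0.65, radiometer 0.48.
Best packing: gimbal camera + gas sampler + radiometer + UV sensor + acoustic recorder + humidity probe + LiDAR unit + multispectral imager + magnetometer — 1603 g, 477 total.
The closest alternative, gimbal camera + gas sampler + UV sensor + acoustic recorder + humidity probe + LiDAR unit + multispectral imager + magnetometer, reaches only 462.

477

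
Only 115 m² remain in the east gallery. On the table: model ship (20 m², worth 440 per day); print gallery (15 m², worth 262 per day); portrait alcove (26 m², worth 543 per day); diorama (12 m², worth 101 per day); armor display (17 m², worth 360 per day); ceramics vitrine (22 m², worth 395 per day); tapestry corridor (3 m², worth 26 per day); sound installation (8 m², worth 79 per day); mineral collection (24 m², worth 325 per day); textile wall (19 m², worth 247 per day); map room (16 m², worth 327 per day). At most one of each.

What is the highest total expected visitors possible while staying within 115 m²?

By expected visitors per m²: model ship 22.00, armor display 21.18, portrait alcove 20.88 lead.
The ratio heuristic lands on model ship + portrait alcove + armor display + ceramics vitrine + tapestry corridor + sound installation + map room (2170) but leaves 3 m² idle.
Reworking the packing: model ship + print gallery + portrait alcove + armor display + textile wall + map room uses 113 m² and improves the total to 2179.
The closest alternative, model ship + portrait alcove + armor display + ceramics vitrine + tapestry corridor + sound installation + map room, reaches only 2170.

2179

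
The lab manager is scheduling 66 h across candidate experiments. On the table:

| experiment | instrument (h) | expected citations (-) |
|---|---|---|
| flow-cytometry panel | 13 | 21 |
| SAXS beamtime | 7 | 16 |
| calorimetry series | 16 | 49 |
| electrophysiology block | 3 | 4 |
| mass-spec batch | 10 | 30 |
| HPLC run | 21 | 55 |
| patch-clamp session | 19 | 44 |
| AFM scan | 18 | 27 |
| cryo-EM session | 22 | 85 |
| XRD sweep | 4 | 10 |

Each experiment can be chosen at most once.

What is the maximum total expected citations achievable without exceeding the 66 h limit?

205

By expected citations per h: cryo-EM session 3.86, calorimetry series 3.06, mass-spec batch 3.00, HPLC run 2.62 lead.
The ratio heuristic lands on SAXS beamtime + calorimetry series + electrophysiology block + mass-spec batch + cryo-EM session + XRD sweep (194) but leaves 4 h idle.
The 17 h tied up in electrophysiology block and mass-spec batch and XRD sweep is better spent on HPLC run — total rises to 205 (66 h).
That's the maximum — no swap from here does better than 205.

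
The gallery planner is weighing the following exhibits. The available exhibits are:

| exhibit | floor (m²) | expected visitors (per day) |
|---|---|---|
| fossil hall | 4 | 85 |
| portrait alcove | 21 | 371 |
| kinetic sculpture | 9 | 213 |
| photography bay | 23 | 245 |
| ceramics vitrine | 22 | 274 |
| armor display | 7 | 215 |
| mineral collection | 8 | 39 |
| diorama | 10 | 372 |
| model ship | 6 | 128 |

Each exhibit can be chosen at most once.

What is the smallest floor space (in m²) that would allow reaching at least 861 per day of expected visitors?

Minimise m² subject to total expected visitors ≥ 861.
Taking fossil hall + kinetic sculpture + armor display + diorama gives 885 (≥ 861) for 30 m².
No combination under 30 m² hits 861.

30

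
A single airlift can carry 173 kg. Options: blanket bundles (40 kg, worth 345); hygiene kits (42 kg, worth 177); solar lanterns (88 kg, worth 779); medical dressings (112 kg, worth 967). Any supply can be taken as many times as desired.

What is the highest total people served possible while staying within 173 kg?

1469

Density check — solar lanterns 8.85, medical dressings 8.63, blanket bundles 8.62, hygiene kits 4.21 are the best per kg.
Taking 2×blanket bundles + solar lanterns: 168 kg used, 1469 in people served.
That's the maximum — no swap from here does better than 1469.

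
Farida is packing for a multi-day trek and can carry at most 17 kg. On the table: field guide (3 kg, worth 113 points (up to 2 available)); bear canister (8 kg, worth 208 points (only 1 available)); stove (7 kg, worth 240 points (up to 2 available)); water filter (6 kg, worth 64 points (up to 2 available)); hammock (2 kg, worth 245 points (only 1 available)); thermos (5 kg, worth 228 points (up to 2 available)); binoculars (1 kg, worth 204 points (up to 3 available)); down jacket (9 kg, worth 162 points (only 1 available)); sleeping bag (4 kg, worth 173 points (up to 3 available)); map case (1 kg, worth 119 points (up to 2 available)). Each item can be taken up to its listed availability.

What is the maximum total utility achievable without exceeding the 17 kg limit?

1551

By utility per kg: binoculars 204.00, hammock 122.50, map case 119.00, thermos 45.60 lead.
Taking hammock + 2×thermos + 3×binoculars + 2×map case: 17 kg used, 1551 in utility.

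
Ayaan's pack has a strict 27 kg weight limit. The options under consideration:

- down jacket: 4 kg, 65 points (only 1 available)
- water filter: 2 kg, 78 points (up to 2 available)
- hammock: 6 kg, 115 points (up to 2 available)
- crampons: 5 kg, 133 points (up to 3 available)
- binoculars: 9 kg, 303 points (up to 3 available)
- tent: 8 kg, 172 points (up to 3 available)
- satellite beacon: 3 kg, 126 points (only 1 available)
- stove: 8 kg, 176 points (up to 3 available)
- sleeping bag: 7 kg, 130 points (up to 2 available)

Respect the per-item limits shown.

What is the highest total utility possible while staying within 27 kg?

909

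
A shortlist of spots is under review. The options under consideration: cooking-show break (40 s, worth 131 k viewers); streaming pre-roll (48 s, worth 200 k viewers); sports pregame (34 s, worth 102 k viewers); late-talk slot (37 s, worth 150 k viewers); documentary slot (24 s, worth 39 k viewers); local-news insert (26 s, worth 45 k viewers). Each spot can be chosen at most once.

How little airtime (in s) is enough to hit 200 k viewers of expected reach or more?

Need the lightest bundle worth ≥ 200.
Taking streaming pre-roll gives 200 (≥ 200) for 48 s.
Any bundle with less than 48 s falls short of 200.

48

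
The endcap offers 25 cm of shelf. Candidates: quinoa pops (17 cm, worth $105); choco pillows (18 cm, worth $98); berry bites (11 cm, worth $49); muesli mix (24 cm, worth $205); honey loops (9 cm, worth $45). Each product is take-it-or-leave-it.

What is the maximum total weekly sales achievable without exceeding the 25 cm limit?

205

Taking muesli mix: 24 cm used, 205 in weekly sales.
No other feasible combination exceeds 205.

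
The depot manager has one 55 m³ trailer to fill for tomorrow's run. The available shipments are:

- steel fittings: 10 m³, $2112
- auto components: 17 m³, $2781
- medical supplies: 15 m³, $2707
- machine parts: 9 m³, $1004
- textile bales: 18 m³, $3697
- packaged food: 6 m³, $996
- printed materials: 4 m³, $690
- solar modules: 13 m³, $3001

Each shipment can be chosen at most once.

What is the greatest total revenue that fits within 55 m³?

10601

Density check — solar modules 230.85, steel fittings 211.20, textile bales 205.39 are the best per m³.
A density-first pass picks steel fittings + textile bales + packaged food + printed materials + solar modules — 10496 at 51 m³.
A better packing is steel fittings + auto components + medical supplies + solar modules: 55 m³, total 10601.
Runner-up steel fittings + machine parts + textile bales + printed materials + solar modules tops out at 10504.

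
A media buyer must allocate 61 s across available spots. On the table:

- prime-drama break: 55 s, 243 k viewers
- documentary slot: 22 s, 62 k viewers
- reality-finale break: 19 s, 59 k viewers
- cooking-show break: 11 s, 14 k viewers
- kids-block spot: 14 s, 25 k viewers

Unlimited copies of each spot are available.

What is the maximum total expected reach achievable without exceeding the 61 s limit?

243

The ratio ordering already packs tightly: prime-drama break, 55 s, 243.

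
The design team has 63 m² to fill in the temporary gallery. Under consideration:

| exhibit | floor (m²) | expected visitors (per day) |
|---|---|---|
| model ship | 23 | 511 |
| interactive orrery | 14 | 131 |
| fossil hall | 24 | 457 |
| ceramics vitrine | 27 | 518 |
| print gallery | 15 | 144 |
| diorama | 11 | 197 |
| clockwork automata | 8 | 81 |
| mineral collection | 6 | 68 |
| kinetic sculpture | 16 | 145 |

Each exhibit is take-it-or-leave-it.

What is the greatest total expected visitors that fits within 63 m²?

The ratio ordering already packs tightly: model ship + ceramics vitrine + diorama, 61 m², 1226.
Nothing else within 63 m² beats 1226.

1226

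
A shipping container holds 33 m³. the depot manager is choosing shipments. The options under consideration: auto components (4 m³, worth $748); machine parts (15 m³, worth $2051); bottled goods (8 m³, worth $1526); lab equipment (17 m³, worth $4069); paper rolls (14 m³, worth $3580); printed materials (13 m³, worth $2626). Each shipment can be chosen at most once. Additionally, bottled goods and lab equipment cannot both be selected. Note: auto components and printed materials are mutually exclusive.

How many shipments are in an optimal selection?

The maximum revenue within 33 m³ is 7649.
One optimal bundle: lab equipment + paper rolls (31 m³).
Any selection reaching 7649 contains exactly 2 shipments.

2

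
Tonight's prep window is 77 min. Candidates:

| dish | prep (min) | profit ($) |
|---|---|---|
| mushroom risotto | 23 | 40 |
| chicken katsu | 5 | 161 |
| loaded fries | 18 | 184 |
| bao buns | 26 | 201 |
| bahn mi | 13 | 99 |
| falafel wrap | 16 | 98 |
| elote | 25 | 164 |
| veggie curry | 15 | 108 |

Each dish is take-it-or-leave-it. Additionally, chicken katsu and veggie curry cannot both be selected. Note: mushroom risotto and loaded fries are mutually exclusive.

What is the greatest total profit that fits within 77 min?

710

Best packing: chicken katsu + loaded fries + bao buns + elote — 74 min, 710 total.
Runner-up chicken katsu + loaded fries + bahn mi + falafel wrap + elote tops out at 706.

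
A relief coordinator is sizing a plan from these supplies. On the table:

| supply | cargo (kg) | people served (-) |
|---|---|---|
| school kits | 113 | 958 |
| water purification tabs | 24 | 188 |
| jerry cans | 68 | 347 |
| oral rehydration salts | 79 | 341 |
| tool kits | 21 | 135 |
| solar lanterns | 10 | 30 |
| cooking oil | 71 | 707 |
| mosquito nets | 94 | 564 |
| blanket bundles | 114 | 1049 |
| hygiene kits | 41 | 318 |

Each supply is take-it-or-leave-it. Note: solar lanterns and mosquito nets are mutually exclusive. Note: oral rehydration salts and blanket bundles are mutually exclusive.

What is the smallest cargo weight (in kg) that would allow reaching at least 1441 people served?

176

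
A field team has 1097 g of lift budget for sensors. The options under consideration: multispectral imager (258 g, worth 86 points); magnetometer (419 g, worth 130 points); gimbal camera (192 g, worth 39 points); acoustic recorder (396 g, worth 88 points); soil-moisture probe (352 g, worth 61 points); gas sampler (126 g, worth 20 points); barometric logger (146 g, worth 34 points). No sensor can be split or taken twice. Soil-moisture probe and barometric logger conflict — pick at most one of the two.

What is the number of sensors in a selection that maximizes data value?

The maximum data value within 1097 g is 304.
For example multispectral imager + magnetometer + acoustic recorder achieves it, using 1073 g.
Every optimal selection uses 3 sensors.

3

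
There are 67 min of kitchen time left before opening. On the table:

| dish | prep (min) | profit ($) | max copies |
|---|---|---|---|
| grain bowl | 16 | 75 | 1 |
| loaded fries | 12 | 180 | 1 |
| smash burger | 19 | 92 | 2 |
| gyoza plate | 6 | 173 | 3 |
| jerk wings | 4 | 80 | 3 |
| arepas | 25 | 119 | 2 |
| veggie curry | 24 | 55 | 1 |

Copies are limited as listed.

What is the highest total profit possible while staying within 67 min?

Taking the top-ratio dishes first gives loaded fries + smash burger + 3×gyoza plate + 3×jerk wings for 1031 (61 min).
Dropping smash burger frees 19 min; slotting in arepas (25 min) lifts the total to 1058 at 67 min.

1058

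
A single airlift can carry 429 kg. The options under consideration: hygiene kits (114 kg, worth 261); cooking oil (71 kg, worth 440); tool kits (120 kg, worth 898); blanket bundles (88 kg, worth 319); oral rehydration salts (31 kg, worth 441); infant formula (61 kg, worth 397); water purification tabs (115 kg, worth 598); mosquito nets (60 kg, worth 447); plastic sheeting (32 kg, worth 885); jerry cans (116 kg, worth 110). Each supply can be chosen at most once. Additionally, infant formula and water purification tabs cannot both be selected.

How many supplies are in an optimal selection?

6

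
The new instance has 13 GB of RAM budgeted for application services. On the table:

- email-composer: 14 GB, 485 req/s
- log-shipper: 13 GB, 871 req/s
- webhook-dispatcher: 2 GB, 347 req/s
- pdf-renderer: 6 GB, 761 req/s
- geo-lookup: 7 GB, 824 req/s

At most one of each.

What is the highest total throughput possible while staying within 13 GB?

Density check — webhook-dispatcher 173.50, pdf-renderer 126.83, geo-lookup 117.71 are the best per GB.
The ratio heuristic lands on webhook-dispatcher + pdf-renderer (1108) but leaves 5 GB idle.
Replace webhook-dispatcher with geo-lookup: the trade gains 477 net, giving 1585 at 13 GB.
Runner-up webhook-dispatcher + geo-lookup tops out at 1171.

1585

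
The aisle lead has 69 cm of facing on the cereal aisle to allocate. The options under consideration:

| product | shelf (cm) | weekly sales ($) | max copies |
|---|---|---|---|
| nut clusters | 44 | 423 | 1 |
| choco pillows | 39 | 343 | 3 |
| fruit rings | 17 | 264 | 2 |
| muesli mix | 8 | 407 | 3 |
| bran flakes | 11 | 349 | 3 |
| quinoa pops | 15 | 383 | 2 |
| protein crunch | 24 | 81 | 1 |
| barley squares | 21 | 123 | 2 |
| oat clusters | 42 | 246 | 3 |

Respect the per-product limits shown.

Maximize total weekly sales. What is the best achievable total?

2336

Taking the top-ratio products first gives 3×muesli mix + 3×bran flakes for 2268 (57 cm).
Replace 2×bran flakes with 2×quinoa pops: the trade gains 68 net, giving 2336 at 65 cm.
The spare 4 cm is too small for any remaining product, and no exchange beats 2336.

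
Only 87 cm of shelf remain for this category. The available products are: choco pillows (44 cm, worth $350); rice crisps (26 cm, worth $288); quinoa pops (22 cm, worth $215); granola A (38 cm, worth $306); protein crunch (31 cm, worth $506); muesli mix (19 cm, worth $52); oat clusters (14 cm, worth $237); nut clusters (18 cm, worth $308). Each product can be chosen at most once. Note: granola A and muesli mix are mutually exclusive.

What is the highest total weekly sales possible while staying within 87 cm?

By weekly sales per cm: nut clusters 17.11, oat clusters 16.93, protein crunch 16.32 lead.
Taking quinoa pops + protein crunch + oat clusters + nut clusters: 85 cm used, 1266 in weekly sales.
The spare 2 cm is too small for any remaining product, and no feasible exchange beats 1266.

1266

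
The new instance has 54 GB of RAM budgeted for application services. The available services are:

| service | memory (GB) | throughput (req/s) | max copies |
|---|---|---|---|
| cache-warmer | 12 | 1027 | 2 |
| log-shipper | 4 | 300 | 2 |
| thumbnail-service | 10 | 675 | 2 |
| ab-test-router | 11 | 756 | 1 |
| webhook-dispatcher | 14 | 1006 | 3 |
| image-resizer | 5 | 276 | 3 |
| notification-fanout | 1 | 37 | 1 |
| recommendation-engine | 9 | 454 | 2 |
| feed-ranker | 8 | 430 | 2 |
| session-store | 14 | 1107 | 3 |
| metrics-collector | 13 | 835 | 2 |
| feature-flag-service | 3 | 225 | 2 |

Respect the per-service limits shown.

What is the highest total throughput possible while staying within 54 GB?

4348

Density check — cache-warmer 85.58, session-store 79.07, log-shipper 75.00, feature-flag-service 75.00 are the best per GB.
The ratio heuristic lands on 2×cache-warmer + notification-fanout + 2×session-store (4305) but leaves 1 GB idle.
Dropping cache-warmer and notification-fanout frees 13 GB; slotting in session-store (14 GB) lifts the total to 4348 at 54 GB.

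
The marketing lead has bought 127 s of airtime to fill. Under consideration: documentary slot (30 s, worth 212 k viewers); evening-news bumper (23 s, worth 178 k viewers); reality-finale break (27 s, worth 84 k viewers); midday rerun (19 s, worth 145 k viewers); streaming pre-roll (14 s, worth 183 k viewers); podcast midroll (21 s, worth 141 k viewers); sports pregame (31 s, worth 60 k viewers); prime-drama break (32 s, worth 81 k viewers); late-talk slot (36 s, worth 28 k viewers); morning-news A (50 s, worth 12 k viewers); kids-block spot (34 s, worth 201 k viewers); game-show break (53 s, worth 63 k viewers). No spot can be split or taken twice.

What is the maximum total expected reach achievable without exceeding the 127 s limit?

By expected reach per s: streaming pre-roll 13.07, evening-news bumper 7.74, midday rerun 7.63, documentary slot 7.07 lead.
Taking the top-ratio spots first gives documentary slot + evening-news bumper + midday rerun + streaming pre-roll + podcast midroll for 859 (107 s).
Dropping podcast midroll frees 21 s; slotting in kids-block spot (34 s) lifts the total to 919 at 120 s.

919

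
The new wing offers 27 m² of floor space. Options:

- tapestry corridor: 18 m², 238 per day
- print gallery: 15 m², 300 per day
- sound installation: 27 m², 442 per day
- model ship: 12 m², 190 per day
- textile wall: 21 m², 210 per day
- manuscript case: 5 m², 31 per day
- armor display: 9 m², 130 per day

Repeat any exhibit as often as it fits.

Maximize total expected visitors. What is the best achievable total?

Taking print gallery + model ship: 27 m² used, 490 in expected visitors.
No other feasible combination exceeds 490.

490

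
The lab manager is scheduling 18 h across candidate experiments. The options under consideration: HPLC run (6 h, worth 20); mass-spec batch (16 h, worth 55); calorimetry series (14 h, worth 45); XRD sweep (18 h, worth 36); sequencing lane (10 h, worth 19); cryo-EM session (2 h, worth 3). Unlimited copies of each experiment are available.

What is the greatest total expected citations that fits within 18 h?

60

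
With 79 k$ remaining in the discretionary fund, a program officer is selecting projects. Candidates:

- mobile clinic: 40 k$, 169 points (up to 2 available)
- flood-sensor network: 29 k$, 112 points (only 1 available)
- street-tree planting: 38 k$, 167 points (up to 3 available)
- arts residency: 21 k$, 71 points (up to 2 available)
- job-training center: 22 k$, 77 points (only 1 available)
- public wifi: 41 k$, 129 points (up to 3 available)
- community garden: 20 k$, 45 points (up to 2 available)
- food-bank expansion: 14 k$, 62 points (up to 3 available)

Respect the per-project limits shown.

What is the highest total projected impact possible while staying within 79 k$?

336

Ranking by ratio (projected impact/k$): food-bank expansion 4.43, street-tree planting 4.39, mobile clinic 4.22.
A density-first pass picks flood-sensor network + 3×food-bank expansion — 298 at 71 k$.
Dropping flood-sensor network and 3×food-bank expansion frees 71 k$; slotting in mobile clinic + street-tree planting (78 k$) lifts the total to 336 at 78 k$.
Nothing else within 79 k$ beats 336.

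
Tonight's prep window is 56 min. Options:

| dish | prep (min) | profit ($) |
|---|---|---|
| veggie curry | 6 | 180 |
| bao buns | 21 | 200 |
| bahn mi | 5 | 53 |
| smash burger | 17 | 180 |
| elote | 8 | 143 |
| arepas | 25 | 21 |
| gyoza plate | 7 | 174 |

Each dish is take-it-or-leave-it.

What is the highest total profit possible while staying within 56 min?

787

Taking the top-ratio dishes first gives veggie curry + bahn mi + smash burger + elote + gyoza plate for 730 (43 min).
Replace elote with bao buns: the trade gains 57 net, giving 787 at 56 min.
Runner-up veggie curry + bao buns + bahn mi + elote + gyoza plate tops out at 750.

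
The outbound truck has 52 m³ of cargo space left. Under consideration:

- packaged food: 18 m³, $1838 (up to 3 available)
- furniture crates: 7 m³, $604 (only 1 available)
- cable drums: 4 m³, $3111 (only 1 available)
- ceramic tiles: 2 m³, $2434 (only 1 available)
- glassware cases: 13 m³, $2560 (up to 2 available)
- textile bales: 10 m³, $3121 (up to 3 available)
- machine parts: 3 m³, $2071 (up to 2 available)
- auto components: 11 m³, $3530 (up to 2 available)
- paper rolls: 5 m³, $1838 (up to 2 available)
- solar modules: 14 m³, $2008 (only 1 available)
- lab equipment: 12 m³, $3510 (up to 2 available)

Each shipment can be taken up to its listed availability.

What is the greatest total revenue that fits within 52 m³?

Taking the top-ratio shipments first gives furniture crates + cable drums + ceramic tiles + 2×machine parts + 2×auto components + 2×paper rolls for 21027 (51 m³).
Replace furniture crates and 2×auto components with 3×textile bales: the trade gains 1699 net, giving 22726 at 52 m³.

22726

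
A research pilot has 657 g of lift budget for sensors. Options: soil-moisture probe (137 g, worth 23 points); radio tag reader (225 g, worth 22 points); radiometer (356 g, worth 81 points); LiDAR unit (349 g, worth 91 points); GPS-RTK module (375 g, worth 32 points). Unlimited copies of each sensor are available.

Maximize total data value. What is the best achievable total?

Best packing: 2×soil-moisture probe + LiDAR unit — 623 g, 137 total.
Every other selection either busts 657 g or fails to beat 137.

137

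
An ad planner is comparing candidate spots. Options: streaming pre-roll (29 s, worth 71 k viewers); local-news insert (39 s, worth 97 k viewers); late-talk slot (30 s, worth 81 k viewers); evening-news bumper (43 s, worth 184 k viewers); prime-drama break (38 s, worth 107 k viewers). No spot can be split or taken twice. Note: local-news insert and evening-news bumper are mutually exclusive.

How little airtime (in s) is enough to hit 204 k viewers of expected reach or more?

72

Need the lightest bundle worth ≥ 204.
streaming pre-roll + evening-news bumper reaches 255 using 72 s.
Below 72 s the best achievable stays under 204.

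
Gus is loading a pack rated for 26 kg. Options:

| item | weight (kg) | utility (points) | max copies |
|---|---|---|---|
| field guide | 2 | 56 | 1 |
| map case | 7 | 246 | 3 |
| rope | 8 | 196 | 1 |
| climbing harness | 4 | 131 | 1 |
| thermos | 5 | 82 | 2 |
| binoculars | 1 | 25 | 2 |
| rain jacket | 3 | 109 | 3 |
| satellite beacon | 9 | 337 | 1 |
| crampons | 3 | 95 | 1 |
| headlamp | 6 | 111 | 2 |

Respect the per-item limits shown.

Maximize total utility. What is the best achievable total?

Greedy by ratio would take map case + binoculars + 3×rain jacket + satellite beacon: 26 kg used, total 935.
Dropping binoculars and 2×rain jacket frees 7 kg; slotting in map case (7 kg) lifts the total to 938 at 26 kg.
Nothing else within 26 kg beats 938.

938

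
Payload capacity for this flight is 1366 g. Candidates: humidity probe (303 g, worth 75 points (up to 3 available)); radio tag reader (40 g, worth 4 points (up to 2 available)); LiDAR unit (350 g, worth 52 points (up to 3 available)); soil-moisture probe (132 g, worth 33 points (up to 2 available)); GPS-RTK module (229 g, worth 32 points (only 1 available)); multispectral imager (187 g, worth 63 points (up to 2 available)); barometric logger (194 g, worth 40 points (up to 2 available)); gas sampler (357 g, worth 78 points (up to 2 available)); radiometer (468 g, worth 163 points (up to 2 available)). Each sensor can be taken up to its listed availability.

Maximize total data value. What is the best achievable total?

By data value per g: radiometer 0.35, multispectral imager 0.34, soil-moisture probe 0.25, humidity probe 0.25 lead.
The ratio ordering already packs tightly: radio tag reader + 2×multispectral imager + 2×radiometer, 1350 g, 456.
The spare 16 g is too small for any remaining sensor, and no exchange beats 456.

456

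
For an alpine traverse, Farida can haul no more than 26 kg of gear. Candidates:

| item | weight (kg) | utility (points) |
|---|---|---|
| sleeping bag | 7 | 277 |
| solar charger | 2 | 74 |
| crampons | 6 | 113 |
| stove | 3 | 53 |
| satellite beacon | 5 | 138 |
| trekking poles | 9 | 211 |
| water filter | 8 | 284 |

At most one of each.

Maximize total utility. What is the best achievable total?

Greedy by ratio would take sleeping bag + solar charger + stove + satellite beacon + water filter: 25 kg used, total 826.
Dropping stove and satellite beacon frees 8 kg; slotting in trekking poles (9 kg) lifts the total to 846 at 26 kg.
An exhaustive check of the 128 subsets confirms 846.

846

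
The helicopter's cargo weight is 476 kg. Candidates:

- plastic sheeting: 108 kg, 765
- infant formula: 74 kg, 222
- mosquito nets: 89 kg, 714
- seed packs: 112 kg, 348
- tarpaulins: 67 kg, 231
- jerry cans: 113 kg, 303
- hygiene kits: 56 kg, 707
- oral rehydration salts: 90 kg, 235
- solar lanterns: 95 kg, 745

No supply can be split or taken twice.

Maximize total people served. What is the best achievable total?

3279

The ratio heuristic lands on plastic sheeting + mosquito nets + tarpaulins + hygiene kits + solar lanterns (3162) but leaves 61 kg idle.
Dropping tarpaulins frees 67 kg; slotting in seed packs (112 kg) lifts the total to 3279 at 460 kg.
The closest alternative, plastic sheeting + mosquito nets + jerry cans + hygiene kits + solar lanterns, reaches only 3234.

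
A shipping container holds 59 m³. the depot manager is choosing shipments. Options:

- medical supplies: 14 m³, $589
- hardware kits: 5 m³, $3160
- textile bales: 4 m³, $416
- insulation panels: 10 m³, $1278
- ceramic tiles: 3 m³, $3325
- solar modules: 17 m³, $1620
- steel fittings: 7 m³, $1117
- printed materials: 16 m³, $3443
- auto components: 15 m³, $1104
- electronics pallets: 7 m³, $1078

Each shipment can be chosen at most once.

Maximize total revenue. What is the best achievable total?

14159

A density-first pass picks hardware kits + textile bales + insulation panels + ceramic tiles + steel fittings + printed materials + electronics pallets — 13817 at 52 m³.
The 10 m³ tied up in insulation panels is better spent on solar modules — total rises to 14159 (59 m³).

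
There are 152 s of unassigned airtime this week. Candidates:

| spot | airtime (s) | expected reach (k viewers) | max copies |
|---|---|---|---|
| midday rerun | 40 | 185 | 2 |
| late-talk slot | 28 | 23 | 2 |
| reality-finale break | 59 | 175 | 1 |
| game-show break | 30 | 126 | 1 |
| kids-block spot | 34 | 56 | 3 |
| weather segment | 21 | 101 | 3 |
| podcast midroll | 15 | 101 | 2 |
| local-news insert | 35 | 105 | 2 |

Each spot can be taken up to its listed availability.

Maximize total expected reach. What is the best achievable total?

Ranking by ratio (expected reach/s): podcast midroll 6.73, weather segment 4.81, midday rerun 4.62.
Greedy by ratio would take midday rerun + 3×weather segment + 2×podcast midroll: 133 s used, total 690.
The 21 s tied up in weather segment is better spent on midday rerun — total rises to 774 (152 s).
That's the maximum — no swap from here does better than 774.

774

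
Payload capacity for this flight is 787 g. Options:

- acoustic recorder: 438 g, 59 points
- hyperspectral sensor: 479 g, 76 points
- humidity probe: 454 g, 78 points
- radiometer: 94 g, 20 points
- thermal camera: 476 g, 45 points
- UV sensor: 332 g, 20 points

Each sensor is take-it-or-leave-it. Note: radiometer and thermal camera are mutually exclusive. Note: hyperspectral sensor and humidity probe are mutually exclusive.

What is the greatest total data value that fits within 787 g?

98

Density check — radiometer 0.21, humidity probe 0.17, hyperspectral sensor 0.16, acoustic recorder 0.13 are the best per g.
Humidity probe + radiometer uses 548 of the 787 g and totals 98.
Humidity probe + UV sensor matches that 98 at 786 g; no feasible combination exceeds it.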